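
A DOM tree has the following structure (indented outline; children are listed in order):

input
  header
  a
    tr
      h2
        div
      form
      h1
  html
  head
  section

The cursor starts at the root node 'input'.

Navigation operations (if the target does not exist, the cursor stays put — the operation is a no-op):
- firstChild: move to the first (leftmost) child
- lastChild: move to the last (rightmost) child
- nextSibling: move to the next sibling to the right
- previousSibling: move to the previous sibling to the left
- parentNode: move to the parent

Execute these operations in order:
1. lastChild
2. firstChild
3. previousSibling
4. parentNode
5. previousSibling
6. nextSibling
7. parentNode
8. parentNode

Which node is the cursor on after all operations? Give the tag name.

Answer: input

Derivation:
After 1 (lastChild): section
After 2 (firstChild): section (no-op, stayed)
After 3 (previousSibling): head
After 4 (parentNode): input
After 5 (previousSibling): input (no-op, stayed)
After 6 (nextSibling): input (no-op, stayed)
After 7 (parentNode): input (no-op, stayed)
After 8 (parentNode): input (no-op, stayed)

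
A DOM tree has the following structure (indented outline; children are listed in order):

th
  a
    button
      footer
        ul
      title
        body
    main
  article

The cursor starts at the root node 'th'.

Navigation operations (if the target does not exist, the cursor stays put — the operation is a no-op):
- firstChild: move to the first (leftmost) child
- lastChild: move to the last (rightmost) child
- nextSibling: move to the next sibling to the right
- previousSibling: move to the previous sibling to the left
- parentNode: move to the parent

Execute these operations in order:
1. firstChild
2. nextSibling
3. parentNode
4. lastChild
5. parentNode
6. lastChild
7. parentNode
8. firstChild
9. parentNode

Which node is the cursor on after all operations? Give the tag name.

After 1 (firstChild): a
After 2 (nextSibling): article
After 3 (parentNode): th
After 4 (lastChild): article
After 5 (parentNode): th
After 6 (lastChild): article
After 7 (parentNode): th
After 8 (firstChild): a
After 9 (parentNode): th

Answer: th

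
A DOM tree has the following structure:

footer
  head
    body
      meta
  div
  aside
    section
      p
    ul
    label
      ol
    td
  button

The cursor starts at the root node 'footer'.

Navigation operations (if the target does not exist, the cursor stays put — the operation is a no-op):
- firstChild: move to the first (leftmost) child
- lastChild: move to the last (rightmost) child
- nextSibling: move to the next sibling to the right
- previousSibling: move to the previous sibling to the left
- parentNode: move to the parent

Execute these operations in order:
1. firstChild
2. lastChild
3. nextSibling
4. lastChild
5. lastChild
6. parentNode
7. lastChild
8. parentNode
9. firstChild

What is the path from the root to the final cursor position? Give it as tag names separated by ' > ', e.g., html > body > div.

After 1 (firstChild): head
After 2 (lastChild): body
After 3 (nextSibling): body (no-op, stayed)
After 4 (lastChild): meta
After 5 (lastChild): meta (no-op, stayed)
After 6 (parentNode): body
After 7 (lastChild): meta
After 8 (parentNode): body
After 9 (firstChild): meta

Answer: footer > head > body > meta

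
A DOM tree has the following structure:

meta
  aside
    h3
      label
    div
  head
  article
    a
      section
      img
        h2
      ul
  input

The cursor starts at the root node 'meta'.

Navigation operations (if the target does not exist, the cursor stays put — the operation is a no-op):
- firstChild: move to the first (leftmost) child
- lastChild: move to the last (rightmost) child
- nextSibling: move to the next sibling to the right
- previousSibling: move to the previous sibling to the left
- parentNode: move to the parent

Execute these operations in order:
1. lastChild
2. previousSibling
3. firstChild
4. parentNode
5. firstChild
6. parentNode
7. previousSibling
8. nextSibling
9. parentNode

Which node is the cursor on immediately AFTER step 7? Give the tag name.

Answer: head

Derivation:
After 1 (lastChild): input
After 2 (previousSibling): article
After 3 (firstChild): a
After 4 (parentNode): article
After 5 (firstChild): a
After 6 (parentNode): article
After 7 (previousSibling): head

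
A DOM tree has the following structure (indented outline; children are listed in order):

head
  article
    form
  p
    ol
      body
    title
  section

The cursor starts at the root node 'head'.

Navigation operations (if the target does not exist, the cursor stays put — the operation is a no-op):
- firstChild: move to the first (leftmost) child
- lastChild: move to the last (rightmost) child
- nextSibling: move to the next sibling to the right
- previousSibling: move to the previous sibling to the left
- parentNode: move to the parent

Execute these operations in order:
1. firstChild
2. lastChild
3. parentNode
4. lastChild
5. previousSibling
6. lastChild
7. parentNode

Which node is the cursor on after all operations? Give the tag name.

After 1 (firstChild): article
After 2 (lastChild): form
After 3 (parentNode): article
After 4 (lastChild): form
After 5 (previousSibling): form (no-op, stayed)
After 6 (lastChild): form (no-op, stayed)
After 7 (parentNode): article

Answer: article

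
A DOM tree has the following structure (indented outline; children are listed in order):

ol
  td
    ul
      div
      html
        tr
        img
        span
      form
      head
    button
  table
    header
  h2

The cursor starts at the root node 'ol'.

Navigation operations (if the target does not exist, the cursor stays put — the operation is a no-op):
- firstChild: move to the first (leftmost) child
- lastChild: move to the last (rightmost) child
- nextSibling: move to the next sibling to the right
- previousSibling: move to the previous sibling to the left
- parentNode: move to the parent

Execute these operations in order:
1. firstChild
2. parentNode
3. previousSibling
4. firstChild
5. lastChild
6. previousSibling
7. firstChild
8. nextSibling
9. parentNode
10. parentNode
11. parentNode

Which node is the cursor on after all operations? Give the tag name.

Answer: ol

Derivation:
After 1 (firstChild): td
After 2 (parentNode): ol
After 3 (previousSibling): ol (no-op, stayed)
After 4 (firstChild): td
After 5 (lastChild): button
After 6 (previousSibling): ul
After 7 (firstChild): div
After 8 (nextSibling): html
After 9 (parentNode): ul
After 10 (parentNode): td
After 11 (parentNode): ol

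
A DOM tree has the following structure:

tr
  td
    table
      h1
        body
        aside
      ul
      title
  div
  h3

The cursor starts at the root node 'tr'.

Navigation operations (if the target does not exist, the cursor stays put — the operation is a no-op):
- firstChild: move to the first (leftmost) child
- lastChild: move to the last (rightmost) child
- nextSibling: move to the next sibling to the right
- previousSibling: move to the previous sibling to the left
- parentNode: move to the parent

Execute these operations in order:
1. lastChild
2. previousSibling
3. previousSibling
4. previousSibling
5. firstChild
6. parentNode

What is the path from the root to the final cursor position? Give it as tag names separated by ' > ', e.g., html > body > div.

After 1 (lastChild): h3
After 2 (previousSibling): div
After 3 (previousSibling): td
After 4 (previousSibling): td (no-op, stayed)
After 5 (firstChild): table
After 6 (parentNode): td

Answer: tr > td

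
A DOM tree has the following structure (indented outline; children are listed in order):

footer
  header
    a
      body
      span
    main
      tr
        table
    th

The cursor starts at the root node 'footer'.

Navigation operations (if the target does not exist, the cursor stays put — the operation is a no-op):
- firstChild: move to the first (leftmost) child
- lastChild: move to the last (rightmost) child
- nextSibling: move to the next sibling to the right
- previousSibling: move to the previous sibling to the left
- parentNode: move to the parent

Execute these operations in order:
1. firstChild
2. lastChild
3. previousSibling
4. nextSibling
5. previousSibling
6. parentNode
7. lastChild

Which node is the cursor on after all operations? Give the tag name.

Answer: th

Derivation:
After 1 (firstChild): header
After 2 (lastChild): th
After 3 (previousSibling): main
After 4 (nextSibling): th
After 5 (previousSibling): main
After 6 (parentNode): header
After 7 (lastChild): th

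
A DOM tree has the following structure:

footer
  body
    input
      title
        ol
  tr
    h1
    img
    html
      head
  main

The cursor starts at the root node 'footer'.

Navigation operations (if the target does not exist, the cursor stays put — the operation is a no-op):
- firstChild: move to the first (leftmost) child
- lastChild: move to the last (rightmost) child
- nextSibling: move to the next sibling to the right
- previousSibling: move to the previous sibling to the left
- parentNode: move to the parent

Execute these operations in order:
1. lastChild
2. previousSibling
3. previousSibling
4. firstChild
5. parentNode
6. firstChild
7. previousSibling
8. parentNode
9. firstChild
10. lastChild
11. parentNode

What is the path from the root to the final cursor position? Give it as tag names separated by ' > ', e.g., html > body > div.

After 1 (lastChild): main
After 2 (previousSibling): tr
After 3 (previousSibling): body
After 4 (firstChild): input
After 5 (parentNode): body
After 6 (firstChild): input
After 7 (previousSibling): input (no-op, stayed)
After 8 (parentNode): body
After 9 (firstChild): input
After 10 (lastChild): title
After 11 (parentNode): input

Answer: footer > body > input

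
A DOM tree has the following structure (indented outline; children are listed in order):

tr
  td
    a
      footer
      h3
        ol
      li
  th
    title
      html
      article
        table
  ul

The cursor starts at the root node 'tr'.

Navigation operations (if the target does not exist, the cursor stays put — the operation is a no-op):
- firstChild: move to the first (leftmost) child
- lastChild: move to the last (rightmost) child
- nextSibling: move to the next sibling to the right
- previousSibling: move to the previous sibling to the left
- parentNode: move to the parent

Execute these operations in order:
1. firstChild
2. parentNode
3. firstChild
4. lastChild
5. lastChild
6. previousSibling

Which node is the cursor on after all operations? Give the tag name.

Answer: h3

Derivation:
After 1 (firstChild): td
After 2 (parentNode): tr
After 3 (firstChild): td
After 4 (lastChild): a
After 5 (lastChild): li
After 6 (previousSibling): h3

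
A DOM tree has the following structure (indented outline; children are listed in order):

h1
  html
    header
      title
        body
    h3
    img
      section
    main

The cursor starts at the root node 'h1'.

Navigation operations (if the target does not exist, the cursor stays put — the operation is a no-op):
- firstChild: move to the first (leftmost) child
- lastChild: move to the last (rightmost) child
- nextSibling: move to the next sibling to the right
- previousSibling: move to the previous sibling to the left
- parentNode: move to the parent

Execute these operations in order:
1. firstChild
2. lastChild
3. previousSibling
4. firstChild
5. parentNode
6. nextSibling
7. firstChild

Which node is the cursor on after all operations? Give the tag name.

Answer: main

Derivation:
After 1 (firstChild): html
After 2 (lastChild): main
After 3 (previousSibling): img
After 4 (firstChild): section
After 5 (parentNode): img
After 6 (nextSibling): main
After 7 (firstChild): main (no-op, stayed)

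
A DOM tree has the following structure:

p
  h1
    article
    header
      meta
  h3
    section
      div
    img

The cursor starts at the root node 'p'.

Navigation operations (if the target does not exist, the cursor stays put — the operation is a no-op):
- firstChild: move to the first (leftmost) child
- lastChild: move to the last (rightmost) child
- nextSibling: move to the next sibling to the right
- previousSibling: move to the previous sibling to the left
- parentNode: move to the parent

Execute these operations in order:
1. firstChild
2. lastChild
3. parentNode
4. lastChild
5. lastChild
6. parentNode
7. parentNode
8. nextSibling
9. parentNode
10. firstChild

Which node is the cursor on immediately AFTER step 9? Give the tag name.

Answer: p

Derivation:
After 1 (firstChild): h1
After 2 (lastChild): header
After 3 (parentNode): h1
After 4 (lastChild): header
After 5 (lastChild): meta
After 6 (parentNode): header
After 7 (parentNode): h1
After 8 (nextSibling): h3
After 9 (parentNode): p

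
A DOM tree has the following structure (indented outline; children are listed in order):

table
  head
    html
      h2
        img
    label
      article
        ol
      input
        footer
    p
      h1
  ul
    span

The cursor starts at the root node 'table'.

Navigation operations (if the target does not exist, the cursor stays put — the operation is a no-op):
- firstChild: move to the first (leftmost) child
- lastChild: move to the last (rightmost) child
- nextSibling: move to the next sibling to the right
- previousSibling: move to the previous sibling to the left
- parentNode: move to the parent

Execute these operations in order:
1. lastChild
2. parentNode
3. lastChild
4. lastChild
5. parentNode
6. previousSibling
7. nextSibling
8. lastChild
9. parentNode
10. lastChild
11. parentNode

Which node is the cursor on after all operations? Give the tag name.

After 1 (lastChild): ul
After 2 (parentNode): table
After 3 (lastChild): ul
After 4 (lastChild): span
After 5 (parentNode): ul
After 6 (previousSibling): head
After 7 (nextSibling): ul
After 8 (lastChild): span
After 9 (parentNode): ul
After 10 (lastChild): span
After 11 (parentNode): ul

Answer: ul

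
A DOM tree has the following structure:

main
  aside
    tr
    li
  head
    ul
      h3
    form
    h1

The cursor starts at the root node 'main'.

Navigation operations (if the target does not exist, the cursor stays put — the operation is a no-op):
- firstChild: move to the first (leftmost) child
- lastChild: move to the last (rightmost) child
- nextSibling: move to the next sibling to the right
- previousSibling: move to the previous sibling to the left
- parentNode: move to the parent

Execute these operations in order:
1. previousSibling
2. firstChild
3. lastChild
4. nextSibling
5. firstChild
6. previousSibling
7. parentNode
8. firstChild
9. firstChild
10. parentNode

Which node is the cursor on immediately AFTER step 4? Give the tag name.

After 1 (previousSibling): main (no-op, stayed)
After 2 (firstChild): aside
After 3 (lastChild): li
After 4 (nextSibling): li (no-op, stayed)

Answer: li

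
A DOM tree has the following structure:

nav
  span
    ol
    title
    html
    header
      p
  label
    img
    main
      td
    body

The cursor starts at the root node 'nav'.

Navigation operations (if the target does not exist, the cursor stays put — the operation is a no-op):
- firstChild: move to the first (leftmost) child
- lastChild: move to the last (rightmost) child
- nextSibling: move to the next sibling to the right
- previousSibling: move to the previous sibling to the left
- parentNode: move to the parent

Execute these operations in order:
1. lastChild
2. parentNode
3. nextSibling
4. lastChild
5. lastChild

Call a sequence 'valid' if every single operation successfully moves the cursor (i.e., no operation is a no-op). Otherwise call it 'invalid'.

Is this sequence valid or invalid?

Answer: invalid

Derivation:
After 1 (lastChild): label
After 2 (parentNode): nav
After 3 (nextSibling): nav (no-op, stayed)
After 4 (lastChild): label
After 5 (lastChild): body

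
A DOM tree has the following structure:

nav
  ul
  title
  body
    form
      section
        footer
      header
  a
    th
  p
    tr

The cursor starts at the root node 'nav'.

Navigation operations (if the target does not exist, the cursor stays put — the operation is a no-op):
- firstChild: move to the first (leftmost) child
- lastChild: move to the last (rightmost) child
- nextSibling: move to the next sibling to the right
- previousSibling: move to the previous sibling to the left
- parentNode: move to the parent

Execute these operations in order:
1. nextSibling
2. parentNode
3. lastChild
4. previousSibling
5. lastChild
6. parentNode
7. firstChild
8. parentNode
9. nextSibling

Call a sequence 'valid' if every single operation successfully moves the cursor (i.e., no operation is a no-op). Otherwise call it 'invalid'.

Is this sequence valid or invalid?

Answer: invalid

Derivation:
After 1 (nextSibling): nav (no-op, stayed)
After 2 (parentNode): nav (no-op, stayed)
After 3 (lastChild): p
After 4 (previousSibling): a
After 5 (lastChild): th
After 6 (parentNode): a
After 7 (firstChild): th
After 8 (parentNode): a
After 9 (nextSibling): p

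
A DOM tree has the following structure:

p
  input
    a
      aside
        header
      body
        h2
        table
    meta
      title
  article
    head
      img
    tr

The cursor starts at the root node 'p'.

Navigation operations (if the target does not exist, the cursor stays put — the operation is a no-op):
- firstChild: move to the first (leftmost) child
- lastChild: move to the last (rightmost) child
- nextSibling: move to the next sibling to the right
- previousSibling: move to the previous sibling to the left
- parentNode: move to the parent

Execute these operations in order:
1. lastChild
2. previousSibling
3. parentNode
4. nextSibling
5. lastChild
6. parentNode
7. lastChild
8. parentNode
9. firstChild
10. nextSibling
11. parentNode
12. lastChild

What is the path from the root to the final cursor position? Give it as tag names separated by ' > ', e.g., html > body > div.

Answer: p > article

Derivation:
After 1 (lastChild): article
After 2 (previousSibling): input
After 3 (parentNode): p
After 4 (nextSibling): p (no-op, stayed)
After 5 (lastChild): article
After 6 (parentNode): p
After 7 (lastChild): article
After 8 (parentNode): p
After 9 (firstChild): input
After 10 (nextSibling): article
After 11 (parentNode): p
After 12 (lastChild): article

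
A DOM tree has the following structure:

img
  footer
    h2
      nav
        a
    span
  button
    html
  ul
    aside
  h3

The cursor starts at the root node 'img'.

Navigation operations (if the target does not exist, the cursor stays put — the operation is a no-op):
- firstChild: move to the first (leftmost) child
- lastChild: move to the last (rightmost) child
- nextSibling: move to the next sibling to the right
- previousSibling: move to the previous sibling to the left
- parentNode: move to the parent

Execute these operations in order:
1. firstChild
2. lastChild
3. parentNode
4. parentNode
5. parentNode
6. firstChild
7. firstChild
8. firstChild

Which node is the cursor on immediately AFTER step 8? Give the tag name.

After 1 (firstChild): footer
After 2 (lastChild): span
After 3 (parentNode): footer
After 4 (parentNode): img
After 5 (parentNode): img (no-op, stayed)
After 6 (firstChild): footer
After 7 (firstChild): h2
After 8 (firstChild): nav

Answer: nav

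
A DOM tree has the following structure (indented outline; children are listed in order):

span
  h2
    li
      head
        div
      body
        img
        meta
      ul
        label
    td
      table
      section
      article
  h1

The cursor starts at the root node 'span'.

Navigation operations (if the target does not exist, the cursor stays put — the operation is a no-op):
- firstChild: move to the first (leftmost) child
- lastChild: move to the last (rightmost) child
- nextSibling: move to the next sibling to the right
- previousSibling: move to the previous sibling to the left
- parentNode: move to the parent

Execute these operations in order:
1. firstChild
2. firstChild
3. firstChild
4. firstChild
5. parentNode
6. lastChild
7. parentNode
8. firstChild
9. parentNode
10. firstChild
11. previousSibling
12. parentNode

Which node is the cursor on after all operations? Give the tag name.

Answer: head

Derivation:
After 1 (firstChild): h2
After 2 (firstChild): li
After 3 (firstChild): head
After 4 (firstChild): div
After 5 (parentNode): head
After 6 (lastChild): div
After 7 (parentNode): head
After 8 (firstChild): div
After 9 (parentNode): head
After 10 (firstChild): div
After 11 (previousSibling): div (no-op, stayed)
After 12 (parentNode): head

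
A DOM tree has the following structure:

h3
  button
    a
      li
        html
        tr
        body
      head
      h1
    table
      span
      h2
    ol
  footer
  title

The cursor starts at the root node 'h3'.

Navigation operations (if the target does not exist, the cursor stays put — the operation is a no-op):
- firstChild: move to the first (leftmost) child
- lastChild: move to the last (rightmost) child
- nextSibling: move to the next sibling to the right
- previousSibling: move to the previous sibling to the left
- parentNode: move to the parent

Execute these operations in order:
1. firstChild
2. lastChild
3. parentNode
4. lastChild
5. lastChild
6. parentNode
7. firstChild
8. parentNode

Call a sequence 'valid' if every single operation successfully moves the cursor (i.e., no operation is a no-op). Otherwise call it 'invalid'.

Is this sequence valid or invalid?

After 1 (firstChild): button
After 2 (lastChild): ol
After 3 (parentNode): button
After 4 (lastChild): ol
After 5 (lastChild): ol (no-op, stayed)
After 6 (parentNode): button
After 7 (firstChild): a
After 8 (parentNode): button

Answer: invalid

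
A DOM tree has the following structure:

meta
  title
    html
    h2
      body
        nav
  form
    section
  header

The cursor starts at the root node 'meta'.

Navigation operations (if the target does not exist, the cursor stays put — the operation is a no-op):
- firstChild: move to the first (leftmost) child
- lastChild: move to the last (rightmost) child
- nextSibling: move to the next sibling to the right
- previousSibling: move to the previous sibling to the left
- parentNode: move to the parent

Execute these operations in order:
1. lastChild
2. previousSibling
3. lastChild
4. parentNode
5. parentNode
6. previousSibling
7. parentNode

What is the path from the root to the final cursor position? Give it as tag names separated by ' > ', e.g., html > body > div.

After 1 (lastChild): header
After 2 (previousSibling): form
After 3 (lastChild): section
After 4 (parentNode): form
After 5 (parentNode): meta
After 6 (previousSibling): meta (no-op, stayed)
After 7 (parentNode): meta (no-op, stayed)

Answer: meta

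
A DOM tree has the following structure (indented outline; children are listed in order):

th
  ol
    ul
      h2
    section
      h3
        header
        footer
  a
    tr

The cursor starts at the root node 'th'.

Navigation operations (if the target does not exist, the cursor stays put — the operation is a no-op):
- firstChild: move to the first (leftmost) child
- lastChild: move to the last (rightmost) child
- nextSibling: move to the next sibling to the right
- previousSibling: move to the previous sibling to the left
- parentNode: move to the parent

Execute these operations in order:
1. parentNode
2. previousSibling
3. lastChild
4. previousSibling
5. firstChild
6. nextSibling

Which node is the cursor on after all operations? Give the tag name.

After 1 (parentNode): th (no-op, stayed)
After 2 (previousSibling): th (no-op, stayed)
After 3 (lastChild): a
After 4 (previousSibling): ol
After 5 (firstChild): ul
After 6 (nextSibling): section

Answer: section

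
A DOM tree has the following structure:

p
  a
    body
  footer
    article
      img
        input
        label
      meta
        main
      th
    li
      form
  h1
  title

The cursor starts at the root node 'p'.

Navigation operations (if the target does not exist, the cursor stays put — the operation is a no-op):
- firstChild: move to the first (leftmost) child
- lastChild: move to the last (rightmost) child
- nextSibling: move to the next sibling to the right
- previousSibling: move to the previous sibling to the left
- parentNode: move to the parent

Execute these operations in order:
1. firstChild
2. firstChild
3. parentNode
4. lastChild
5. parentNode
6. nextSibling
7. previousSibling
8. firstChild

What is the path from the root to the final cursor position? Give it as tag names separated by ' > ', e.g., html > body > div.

After 1 (firstChild): a
After 2 (firstChild): body
After 3 (parentNode): a
After 4 (lastChild): body
After 5 (parentNode): a
After 6 (nextSibling): footer
After 7 (previousSibling): a
After 8 (firstChild): body

Answer: p > a > body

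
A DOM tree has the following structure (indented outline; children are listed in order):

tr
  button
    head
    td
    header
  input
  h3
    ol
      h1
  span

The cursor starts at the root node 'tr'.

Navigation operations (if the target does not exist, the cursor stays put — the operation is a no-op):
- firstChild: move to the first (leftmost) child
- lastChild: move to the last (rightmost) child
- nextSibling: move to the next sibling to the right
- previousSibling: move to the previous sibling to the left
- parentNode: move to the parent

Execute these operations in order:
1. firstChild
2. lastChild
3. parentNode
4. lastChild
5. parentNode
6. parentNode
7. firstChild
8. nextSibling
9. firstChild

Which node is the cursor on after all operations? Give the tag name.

After 1 (firstChild): button
After 2 (lastChild): header
After 3 (parentNode): button
After 4 (lastChild): header
After 5 (parentNode): button
After 6 (parentNode): tr
After 7 (firstChild): button
After 8 (nextSibling): input
After 9 (firstChild): input (no-op, stayed)

Answer: input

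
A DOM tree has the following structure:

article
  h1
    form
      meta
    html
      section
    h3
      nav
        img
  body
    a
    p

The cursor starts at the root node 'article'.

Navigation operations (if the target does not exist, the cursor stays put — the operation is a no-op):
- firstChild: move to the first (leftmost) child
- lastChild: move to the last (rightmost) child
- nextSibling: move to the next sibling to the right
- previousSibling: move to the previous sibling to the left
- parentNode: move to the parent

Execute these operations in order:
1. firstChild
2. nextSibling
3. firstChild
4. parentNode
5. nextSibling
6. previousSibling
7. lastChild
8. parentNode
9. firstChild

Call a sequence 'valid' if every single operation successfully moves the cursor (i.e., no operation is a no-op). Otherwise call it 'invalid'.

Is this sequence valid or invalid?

After 1 (firstChild): h1
After 2 (nextSibling): body
After 3 (firstChild): a
After 4 (parentNode): body
After 5 (nextSibling): body (no-op, stayed)
After 6 (previousSibling): h1
After 7 (lastChild): h3
After 8 (parentNode): h1
After 9 (firstChild): form

Answer: invalid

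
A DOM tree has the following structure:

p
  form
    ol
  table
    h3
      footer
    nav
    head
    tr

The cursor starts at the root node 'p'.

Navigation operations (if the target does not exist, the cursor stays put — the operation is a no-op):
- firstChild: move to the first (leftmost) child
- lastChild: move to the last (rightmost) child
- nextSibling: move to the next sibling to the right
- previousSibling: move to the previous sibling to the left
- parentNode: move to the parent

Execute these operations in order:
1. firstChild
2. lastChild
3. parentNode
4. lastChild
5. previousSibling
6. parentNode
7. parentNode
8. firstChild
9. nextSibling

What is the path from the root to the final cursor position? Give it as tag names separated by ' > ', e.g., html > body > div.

After 1 (firstChild): form
After 2 (lastChild): ol
After 3 (parentNode): form
After 4 (lastChild): ol
After 5 (previousSibling): ol (no-op, stayed)
After 6 (parentNode): form
After 7 (parentNode): p
After 8 (firstChild): form
After 9 (nextSibling): table

Answer: p > table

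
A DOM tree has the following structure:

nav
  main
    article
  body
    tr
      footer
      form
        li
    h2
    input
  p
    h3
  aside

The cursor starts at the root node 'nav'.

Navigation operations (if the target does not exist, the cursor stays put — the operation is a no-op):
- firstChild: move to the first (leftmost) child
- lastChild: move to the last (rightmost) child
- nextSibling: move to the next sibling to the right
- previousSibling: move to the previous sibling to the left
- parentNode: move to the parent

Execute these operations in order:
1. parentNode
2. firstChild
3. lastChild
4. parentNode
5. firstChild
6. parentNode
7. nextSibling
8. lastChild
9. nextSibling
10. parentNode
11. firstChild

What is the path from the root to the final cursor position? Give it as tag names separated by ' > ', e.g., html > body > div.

After 1 (parentNode): nav (no-op, stayed)
After 2 (firstChild): main
After 3 (lastChild): article
After 4 (parentNode): main
After 5 (firstChild): article
After 6 (parentNode): main
After 7 (nextSibling): body
After 8 (lastChild): input
After 9 (nextSibling): input (no-op, stayed)
After 10 (parentNode): body
After 11 (firstChild): tr

Answer: nav > body > tr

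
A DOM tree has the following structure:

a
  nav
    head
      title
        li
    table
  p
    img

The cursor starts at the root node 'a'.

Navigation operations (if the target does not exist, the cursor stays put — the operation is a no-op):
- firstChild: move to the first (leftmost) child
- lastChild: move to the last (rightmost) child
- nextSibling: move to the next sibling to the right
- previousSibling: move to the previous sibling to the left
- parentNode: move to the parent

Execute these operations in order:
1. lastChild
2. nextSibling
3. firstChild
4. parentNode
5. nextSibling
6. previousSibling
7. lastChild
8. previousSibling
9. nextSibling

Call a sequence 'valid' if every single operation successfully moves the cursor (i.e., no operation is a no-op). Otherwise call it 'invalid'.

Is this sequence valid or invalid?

Answer: invalid

Derivation:
After 1 (lastChild): p
After 2 (nextSibling): p (no-op, stayed)
After 3 (firstChild): img
After 4 (parentNode): p
After 5 (nextSibling): p (no-op, stayed)
After 6 (previousSibling): nav
After 7 (lastChild): table
After 8 (previousSibling): head
After 9 (nextSibling): table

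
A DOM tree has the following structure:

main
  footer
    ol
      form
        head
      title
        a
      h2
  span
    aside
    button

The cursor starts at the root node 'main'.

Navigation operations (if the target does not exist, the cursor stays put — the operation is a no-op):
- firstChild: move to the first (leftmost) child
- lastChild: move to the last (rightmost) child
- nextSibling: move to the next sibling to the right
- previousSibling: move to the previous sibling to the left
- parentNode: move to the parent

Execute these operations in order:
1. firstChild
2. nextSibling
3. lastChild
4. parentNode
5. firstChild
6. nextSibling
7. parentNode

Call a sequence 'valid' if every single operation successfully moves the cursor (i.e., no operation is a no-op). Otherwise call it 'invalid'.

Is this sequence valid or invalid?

After 1 (firstChild): footer
After 2 (nextSibling): span
After 3 (lastChild): button
After 4 (parentNode): span
After 5 (firstChild): aside
After 6 (nextSibling): button
After 7 (parentNode): span

Answer: valid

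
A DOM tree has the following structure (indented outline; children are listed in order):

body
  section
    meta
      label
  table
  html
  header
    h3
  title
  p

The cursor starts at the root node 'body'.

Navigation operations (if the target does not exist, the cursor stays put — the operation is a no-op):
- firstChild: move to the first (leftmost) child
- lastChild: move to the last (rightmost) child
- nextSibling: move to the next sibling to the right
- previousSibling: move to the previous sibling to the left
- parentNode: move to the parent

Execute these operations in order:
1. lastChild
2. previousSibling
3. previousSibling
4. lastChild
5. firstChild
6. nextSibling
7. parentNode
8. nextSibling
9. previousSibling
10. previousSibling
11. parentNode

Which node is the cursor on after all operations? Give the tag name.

After 1 (lastChild): p
After 2 (previousSibling): title
After 3 (previousSibling): header
After 4 (lastChild): h3
After 5 (firstChild): h3 (no-op, stayed)
After 6 (nextSibling): h3 (no-op, stayed)
After 7 (parentNode): header
After 8 (nextSibling): title
After 9 (previousSibling): header
After 10 (previousSibling): html
After 11 (parentNode): body

Answer: body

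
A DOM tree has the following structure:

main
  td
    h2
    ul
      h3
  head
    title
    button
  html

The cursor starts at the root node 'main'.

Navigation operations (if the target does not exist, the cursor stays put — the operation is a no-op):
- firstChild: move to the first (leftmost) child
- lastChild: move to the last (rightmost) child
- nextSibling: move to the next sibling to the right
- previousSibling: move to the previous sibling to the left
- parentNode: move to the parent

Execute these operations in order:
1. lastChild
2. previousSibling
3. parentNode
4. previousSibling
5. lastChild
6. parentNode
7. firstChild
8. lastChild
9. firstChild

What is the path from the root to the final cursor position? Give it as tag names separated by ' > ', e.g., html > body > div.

Answer: main > td > ul > h3

Derivation:
After 1 (lastChild): html
After 2 (previousSibling): head
After 3 (parentNode): main
After 4 (previousSibling): main (no-op, stayed)
After 5 (lastChild): html
After 6 (parentNode): main
After 7 (firstChild): td
After 8 (lastChild): ul
After 9 (firstChild): h3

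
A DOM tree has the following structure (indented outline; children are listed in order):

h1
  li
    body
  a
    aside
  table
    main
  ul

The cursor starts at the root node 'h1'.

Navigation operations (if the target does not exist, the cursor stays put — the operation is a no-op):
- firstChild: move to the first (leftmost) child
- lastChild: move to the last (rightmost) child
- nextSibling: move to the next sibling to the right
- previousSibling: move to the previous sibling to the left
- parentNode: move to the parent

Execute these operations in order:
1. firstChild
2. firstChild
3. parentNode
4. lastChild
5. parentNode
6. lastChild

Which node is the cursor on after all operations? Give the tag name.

Answer: body

Derivation:
After 1 (firstChild): li
After 2 (firstChild): body
After 3 (parentNode): li
After 4 (lastChild): body
After 5 (parentNode): li
After 6 (lastChild): body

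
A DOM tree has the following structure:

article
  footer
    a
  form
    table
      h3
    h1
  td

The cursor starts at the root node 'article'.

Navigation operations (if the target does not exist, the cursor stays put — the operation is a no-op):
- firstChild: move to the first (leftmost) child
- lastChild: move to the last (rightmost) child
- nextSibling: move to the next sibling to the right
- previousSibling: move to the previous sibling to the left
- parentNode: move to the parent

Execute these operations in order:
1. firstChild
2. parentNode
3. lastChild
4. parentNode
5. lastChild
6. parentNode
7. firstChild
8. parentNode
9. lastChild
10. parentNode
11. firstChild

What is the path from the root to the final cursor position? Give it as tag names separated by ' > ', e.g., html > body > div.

After 1 (firstChild): footer
After 2 (parentNode): article
After 3 (lastChild): td
After 4 (parentNode): article
After 5 (lastChild): td
After 6 (parentNode): article
After 7 (firstChild): footer
After 8 (parentNode): article
After 9 (lastChild): td
After 10 (parentNode): article
After 11 (firstChild): footer

Answer: article > footer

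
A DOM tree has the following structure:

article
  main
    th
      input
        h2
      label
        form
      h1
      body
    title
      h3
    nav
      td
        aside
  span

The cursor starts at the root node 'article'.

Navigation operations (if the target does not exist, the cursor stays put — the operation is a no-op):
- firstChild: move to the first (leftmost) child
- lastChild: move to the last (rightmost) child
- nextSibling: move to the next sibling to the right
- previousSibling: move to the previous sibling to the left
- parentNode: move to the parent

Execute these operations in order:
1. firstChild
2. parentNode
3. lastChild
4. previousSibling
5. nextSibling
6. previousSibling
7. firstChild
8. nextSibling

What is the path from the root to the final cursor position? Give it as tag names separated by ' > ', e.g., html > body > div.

Answer: article > main > title

Derivation:
After 1 (firstChild): main
After 2 (parentNode): article
After 3 (lastChild): span
After 4 (previousSibling): main
After 5 (nextSibling): span
After 6 (previousSibling): main
After 7 (firstChild): th
After 8 (nextSibling): title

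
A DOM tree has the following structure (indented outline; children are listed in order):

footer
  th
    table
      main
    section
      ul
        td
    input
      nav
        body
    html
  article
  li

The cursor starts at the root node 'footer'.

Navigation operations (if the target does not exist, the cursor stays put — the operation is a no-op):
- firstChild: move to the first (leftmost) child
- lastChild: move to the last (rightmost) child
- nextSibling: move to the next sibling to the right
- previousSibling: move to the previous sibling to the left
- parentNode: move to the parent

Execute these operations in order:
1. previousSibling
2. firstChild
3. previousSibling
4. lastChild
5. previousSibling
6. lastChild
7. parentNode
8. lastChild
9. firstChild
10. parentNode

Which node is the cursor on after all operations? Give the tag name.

After 1 (previousSibling): footer (no-op, stayed)
After 2 (firstChild): th
After 3 (previousSibling): th (no-op, stayed)
After 4 (lastChild): html
After 5 (previousSibling): input
After 6 (lastChild): nav
After 7 (parentNode): input
After 8 (lastChild): nav
After 9 (firstChild): body
After 10 (parentNode): nav

Answer: nav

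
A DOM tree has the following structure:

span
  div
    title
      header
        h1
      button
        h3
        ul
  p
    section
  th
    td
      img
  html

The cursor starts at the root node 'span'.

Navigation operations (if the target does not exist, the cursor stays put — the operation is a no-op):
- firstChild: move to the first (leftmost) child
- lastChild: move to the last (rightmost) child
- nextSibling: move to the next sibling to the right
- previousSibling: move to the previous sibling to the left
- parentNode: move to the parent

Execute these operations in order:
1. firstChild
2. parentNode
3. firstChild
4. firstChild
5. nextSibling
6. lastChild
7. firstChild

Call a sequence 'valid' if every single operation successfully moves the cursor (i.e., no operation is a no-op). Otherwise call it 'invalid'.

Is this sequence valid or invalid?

Answer: invalid

Derivation:
After 1 (firstChild): div
After 2 (parentNode): span
After 3 (firstChild): div
After 4 (firstChild): title
After 5 (nextSibling): title (no-op, stayed)
After 6 (lastChild): button
After 7 (firstChild): h3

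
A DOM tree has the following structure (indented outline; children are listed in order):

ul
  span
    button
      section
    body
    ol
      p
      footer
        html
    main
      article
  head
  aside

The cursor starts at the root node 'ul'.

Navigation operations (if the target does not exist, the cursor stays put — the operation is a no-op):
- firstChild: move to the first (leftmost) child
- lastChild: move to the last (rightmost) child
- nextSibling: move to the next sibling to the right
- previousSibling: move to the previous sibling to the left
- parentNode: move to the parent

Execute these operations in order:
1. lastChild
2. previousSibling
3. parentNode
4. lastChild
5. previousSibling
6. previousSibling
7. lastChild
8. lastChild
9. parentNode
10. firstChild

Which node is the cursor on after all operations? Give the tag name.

Answer: article

Derivation:
After 1 (lastChild): aside
After 2 (previousSibling): head
After 3 (parentNode): ul
After 4 (lastChild): aside
After 5 (previousSibling): head
After 6 (previousSibling): span
After 7 (lastChild): main
After 8 (lastChild): article
After 9 (parentNode): main
After 10 (firstChild): article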